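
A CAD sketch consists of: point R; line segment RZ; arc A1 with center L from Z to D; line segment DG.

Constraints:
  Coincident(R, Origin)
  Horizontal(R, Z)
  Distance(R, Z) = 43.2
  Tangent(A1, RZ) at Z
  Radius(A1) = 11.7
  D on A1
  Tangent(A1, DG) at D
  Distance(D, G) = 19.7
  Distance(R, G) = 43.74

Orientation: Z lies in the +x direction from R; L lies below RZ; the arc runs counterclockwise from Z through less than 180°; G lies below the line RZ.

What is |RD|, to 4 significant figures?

33.48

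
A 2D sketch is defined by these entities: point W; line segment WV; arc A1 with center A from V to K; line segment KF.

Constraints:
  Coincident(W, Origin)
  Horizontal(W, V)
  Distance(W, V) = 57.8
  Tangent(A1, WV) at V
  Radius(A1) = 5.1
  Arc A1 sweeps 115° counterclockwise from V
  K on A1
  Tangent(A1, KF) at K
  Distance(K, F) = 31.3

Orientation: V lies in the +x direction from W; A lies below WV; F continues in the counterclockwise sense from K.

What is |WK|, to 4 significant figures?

53.67

W is at the origin; WV is horizontal with |WV| = 57.8 and V on the +x side, so V = (57.80, 0.000). Tangency of A1 to WV means the radius AV is perpendicular to WV, so A = V + (0, -5.1) = (57.80, -5.100). On A1, V sits at bearing 90° from A; a 115° counterclockwise sweep puts K at bearing 205°, so K = A + 5.1·(cos 205°, sin 205°) = (53.18, -7.255). Then |WK| = |K − W| = 53.67.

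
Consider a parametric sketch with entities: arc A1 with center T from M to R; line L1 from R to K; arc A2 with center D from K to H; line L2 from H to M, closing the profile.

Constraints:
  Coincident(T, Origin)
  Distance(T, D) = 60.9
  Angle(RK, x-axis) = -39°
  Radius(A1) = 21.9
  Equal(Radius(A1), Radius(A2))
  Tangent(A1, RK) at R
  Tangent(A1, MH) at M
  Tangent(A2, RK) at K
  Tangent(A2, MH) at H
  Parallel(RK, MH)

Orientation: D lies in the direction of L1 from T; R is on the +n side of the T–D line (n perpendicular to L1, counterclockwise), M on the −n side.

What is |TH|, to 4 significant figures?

64.72

The slot axis is L1's direction at -39.0°, so u = (cos -39.0°, sin -39.0°) = (0.7771, -0.6293) and n = (−sin -39.0°, cos -39.0°) = (0.6293, 0.7771). T is at the origin and D lies 60.9 along u from T, so D = 60.9·u = (47.33, -38.33). Tangency of A1 to both parallel lines with radius 21.9 puts R and M at T ± 21.9·n: R = (13.78, 17.02), M = (-13.78, -17.02). Equal radii place K and H the same way about D: K = D + 21.9·n = (61.11, -21.31), H = D − 21.9·n = (33.55, -55.35). Then |TH| = |H − T| = 64.72.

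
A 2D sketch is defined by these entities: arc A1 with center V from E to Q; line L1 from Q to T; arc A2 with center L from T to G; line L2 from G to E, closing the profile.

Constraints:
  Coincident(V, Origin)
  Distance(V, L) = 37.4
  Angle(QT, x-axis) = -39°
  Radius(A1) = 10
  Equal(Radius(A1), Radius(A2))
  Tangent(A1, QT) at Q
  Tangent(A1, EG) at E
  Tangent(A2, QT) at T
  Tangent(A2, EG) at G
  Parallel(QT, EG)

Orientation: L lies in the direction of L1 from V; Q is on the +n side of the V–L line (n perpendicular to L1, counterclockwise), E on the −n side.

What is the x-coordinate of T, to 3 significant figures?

35.4

Tangency of A1 to both parallel lines with radius 10.0 puts Q and E at V ± 10.0·n: Q = (6.29, 7.77), E = (-6.29, -7.77). Equal radii place T and G the same way about L: T = L + 10.0·n = (35.4, -15.8), G = L − 10.0·n = (22.8, -31.3). So T.x = 35.4.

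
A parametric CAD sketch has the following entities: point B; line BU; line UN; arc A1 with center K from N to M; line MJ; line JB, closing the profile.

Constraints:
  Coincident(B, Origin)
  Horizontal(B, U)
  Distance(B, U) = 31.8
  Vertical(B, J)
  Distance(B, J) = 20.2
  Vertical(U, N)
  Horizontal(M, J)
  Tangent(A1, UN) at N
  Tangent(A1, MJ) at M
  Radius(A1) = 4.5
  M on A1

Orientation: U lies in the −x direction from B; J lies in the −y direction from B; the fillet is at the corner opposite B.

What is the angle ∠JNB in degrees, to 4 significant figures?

34.33°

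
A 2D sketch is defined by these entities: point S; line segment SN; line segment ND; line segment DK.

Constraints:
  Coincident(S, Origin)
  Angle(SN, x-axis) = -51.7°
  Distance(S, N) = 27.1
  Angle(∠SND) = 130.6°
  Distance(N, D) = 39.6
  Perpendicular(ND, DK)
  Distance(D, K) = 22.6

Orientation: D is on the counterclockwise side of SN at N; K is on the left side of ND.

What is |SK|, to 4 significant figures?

57.27

S is at the origin; SN runs at -51.7° with length 27.1, so N = 27.1·(cos -51.7°, sin -51.7°) = (16.80, -21.27). ∠SND = 130.6°, so ND runs at -51.7° + (180° − 130.6°) = -2.300° from the x-axis; with |ND| = 39.6, D = N + 39.6·(cos -2.300°, sin -2.300°) = (56.36, -22.86). The perpendicularity gives DK at right angles to ND; with |DK| = 22.6 on the left of ND, K = D + 22.6·(0.04013, 0.9992) = (57.27, -0.2749). Then |SK| = |K − S| = 57.27.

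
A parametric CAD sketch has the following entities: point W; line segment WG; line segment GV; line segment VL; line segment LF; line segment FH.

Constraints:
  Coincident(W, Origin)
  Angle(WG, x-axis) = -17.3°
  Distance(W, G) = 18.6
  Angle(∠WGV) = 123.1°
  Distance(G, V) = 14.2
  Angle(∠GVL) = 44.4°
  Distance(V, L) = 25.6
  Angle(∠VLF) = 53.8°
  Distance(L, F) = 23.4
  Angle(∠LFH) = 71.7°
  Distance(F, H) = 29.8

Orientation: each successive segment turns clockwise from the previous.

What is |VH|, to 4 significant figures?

7.710

∠VLF = 53.8° gives LF at 24.00° from the x-axis; with |LF| = 23.4, F = (20.79, 3.046). ∠LFH = 71.7° gives FH at -84.30° from the x-axis; with |FH| = 29.8, H = (23.75, -26.61). Then |VH| = |H − V| = 7.710.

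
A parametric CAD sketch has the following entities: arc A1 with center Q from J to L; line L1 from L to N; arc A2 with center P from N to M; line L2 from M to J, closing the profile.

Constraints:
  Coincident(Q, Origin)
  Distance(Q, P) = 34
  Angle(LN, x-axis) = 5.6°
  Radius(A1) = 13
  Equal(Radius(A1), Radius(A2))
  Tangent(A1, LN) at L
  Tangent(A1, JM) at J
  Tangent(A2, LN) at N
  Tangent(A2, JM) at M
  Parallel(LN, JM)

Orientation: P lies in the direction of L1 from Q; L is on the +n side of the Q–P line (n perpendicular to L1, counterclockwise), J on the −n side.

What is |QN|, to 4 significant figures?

36.40

The slot axis is L1's direction at 5.6°, so u = (cos 5.6°, sin 5.6°) = (0.9952, 0.09758) and n = (−sin 5.6°, cos 5.6°) = (-0.09758, 0.9952). Q is at the origin and P lies 34.0 along u from Q, so P = 34.0·u = (33.84, 3.318). Tangency of A1 to both parallel lines with radius 13.0 puts L and J at Q ± 13.0·n: L = (-1.269, 12.94), J = (1.269, -12.94). Equal radii place N and M the same way about P: N = P + 13.0·n = (32.57, 16.26), M = P − 13.0·n = (35.11, -9.620). Then |QN| = |N − Q| = 36.40.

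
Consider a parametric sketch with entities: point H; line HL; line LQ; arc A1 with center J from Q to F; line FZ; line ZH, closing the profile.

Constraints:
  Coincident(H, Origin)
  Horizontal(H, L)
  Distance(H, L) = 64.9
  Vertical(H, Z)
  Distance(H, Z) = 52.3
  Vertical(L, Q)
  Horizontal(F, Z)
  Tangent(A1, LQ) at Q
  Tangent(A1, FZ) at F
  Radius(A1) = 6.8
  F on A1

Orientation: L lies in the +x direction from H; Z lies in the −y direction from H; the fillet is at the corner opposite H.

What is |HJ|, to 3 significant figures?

73.8

H is at the origin; H and L share the same y with |HL| = 64.9 and L on the +x side, so L = (64.9, 0.00). HZ is vertical with |HZ| = 52.3 and Z on the −y side, so Z = (0.00, -52.3). The virtual corner opposite H is at (64.9, -52.3). The tangent condition forces JQ to be normal to LQ and since A1 is tangent to FZ there, JF ⟂ FZ, with radius 6.8, so the center J sits 6.8 in from both sides at J = (58.1, -45.5). Then |HJ| = |J − H| = 73.8.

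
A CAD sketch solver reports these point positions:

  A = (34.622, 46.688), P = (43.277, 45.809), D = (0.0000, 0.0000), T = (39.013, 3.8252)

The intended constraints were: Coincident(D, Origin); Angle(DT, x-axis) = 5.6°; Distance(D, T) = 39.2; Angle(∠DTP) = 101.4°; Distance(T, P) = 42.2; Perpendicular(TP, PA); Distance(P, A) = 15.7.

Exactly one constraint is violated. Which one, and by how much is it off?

Distance(P, A) = 15.7 — off by 7.00.

D = (0.00, 0.00) ✓; DT at 5.600° ✓; |DT| = 39.20 ✓; ∠DTP = 101.4° ✓; |TP| = 42.20 ✓; ∠(TP, PA) = 90.00° ✓; |PA| = 8.700 ✗.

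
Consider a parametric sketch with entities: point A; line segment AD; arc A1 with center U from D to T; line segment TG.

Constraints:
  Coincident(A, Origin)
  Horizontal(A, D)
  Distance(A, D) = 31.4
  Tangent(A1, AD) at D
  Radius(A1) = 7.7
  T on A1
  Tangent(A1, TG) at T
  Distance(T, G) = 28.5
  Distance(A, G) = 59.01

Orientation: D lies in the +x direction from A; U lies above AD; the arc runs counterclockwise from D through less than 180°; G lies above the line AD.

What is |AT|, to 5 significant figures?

38.550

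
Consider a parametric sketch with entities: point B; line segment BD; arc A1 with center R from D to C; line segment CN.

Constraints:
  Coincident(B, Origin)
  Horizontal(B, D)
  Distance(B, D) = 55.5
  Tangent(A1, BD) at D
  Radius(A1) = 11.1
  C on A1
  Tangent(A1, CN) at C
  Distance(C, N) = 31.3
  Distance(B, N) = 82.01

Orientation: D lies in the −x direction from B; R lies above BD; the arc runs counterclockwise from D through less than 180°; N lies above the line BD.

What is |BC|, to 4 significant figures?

51.87

B is at the origin; B and D share the same y with |BD| = 55.5 and D on the −x side, so D = (-55.50, 0.000). A1 meets BD tangentially, so RD is at right angles to BD, so R = D + (0, 11.1) = (-55.50, 11.10). Since RC ⟂ CN (tangency), |RN| = √(11.1² + 31.3²) = 33.21 regardless of where C sits on A1. So N lies on both circle(B, 82.01) and circle(R, 33.21); the above-BD intersection is N = (-71.47, 40.22). C is the foot of the tangent from N: C = (-48.11, 19.38).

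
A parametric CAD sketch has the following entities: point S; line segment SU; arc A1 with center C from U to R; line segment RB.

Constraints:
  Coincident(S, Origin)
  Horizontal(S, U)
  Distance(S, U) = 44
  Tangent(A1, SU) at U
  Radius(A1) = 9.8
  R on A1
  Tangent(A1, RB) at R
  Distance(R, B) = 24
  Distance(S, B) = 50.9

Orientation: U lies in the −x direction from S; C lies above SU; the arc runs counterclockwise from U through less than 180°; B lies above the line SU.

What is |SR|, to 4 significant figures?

35.98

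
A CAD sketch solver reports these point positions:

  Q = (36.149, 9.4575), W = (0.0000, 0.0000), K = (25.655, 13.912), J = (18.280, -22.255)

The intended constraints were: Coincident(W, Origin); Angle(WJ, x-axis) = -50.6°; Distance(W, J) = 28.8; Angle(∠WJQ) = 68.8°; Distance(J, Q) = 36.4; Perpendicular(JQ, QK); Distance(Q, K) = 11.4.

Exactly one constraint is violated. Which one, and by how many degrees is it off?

Perpendicular(JQ, QK) — off by 6.40°.

W = (0.00, 0.00) ✓; WJ at -50.60° ✓; |WJ| = 28.80 ✓; ∠WJQ = 68.80° ✓; |JQ| = 36.40 ✓; ∠(JQ, QK) = 96.40° ✗; |QK| = 11.40 ✓.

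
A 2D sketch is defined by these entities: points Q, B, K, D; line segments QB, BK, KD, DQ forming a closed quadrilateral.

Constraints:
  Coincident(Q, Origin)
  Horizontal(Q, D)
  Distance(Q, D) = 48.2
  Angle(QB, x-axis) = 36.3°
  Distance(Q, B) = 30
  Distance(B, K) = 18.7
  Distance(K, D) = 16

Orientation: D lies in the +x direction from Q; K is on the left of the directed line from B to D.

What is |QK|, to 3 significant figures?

45.2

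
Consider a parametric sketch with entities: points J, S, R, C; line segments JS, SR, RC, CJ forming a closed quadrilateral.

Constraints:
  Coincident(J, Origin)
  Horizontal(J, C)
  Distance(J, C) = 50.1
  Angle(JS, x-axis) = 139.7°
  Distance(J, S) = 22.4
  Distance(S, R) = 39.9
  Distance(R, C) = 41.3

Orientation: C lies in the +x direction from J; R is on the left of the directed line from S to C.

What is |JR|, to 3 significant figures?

35.0

Checks: |SR| = 39.90 ✓; |RC| = 41.30 ✓.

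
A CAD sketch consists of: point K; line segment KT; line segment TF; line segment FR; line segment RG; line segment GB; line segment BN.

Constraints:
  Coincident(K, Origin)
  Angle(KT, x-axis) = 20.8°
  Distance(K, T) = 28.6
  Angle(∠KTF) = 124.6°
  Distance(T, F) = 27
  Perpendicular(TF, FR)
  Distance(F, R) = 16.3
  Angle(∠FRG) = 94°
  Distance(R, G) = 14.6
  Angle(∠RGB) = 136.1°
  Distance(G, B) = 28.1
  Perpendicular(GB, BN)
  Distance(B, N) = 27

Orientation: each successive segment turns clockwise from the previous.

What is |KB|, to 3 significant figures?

25.3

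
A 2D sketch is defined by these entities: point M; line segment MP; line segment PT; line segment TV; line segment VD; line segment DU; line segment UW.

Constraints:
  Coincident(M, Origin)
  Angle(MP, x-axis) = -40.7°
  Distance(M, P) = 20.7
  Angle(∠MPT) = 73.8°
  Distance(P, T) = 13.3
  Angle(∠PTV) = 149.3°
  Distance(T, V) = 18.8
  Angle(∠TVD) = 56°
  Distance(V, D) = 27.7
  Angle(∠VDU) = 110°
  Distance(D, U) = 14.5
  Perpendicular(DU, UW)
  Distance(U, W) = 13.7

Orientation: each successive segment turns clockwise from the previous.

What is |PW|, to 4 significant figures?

4.040

M is at the origin; MP runs at -40.7° with length 20.7, so P = (15.69, -13.50). ∠MPT = 73.8° gives PT at -146.9° from the x-axis; with |PT| = 13.3, T = (4.552, -20.76). ∠PTV = 149.3° gives TV at -177.6° from the x-axis; with |TV| = 18.8, V = (-14.23, -21.55). ∠TVD = 56.0° gives VD at 58.40° from the x-axis; with |VD| = 27.7, D = (0.2826, 2.044). ∠VDU = 110.0° gives DU at -11.60° from the x-axis; with |DU| = 14.5, U = (14.49, -0.8716). DU ⟂ UW, so UW runs at -101.6°; with |UW| = 13.7, W = (11.73, -14.29). Then |PW| = |W − P| = 4.040.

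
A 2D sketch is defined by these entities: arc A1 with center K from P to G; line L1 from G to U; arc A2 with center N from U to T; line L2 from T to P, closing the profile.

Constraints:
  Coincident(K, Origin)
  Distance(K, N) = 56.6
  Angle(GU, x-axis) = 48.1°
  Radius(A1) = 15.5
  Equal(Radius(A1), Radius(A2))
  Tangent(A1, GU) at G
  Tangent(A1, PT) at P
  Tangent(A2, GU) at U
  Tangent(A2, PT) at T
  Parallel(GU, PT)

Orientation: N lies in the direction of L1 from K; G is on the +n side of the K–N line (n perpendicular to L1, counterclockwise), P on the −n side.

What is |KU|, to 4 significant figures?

58.68

The slot axis is L1's direction at 48.1°, so u = (cos 48.1°, sin 48.1°) = (0.6678, 0.7443) and n = (−sin 48.1°, cos 48.1°) = (-0.7443, 0.6678). K is at the origin and N lies 56.6 along u from K, so N = 56.6·u = (37.80, 42.13). Tangency of A1 to both parallel lines with radius 15.5 puts G and P at K ± 15.5·n: G = (-11.54, 10.35), P = (11.54, -10.35). Equal radii place U and T the same way about N: U = N + 15.5·n = (26.26, 52.48), T = N − 15.5·n = (49.34, 31.78). Then |KU| = |U − K| = 58.68.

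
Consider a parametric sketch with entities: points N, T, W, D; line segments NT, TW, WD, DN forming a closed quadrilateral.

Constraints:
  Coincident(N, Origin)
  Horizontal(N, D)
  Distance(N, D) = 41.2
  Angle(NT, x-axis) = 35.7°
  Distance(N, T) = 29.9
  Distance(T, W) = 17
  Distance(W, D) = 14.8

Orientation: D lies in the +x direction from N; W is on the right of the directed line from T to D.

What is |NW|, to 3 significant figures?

26.4

Checks: |TW| = 17.00 ✓; |WD| = 14.80 ✓.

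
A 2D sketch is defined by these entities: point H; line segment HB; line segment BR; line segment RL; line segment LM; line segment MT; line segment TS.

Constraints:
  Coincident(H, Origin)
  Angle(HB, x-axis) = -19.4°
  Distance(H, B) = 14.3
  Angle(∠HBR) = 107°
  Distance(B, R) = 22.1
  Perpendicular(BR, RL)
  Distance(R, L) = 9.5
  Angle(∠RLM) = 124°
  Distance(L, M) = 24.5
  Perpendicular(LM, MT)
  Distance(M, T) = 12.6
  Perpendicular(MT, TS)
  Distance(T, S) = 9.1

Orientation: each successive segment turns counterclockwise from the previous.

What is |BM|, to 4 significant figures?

23.27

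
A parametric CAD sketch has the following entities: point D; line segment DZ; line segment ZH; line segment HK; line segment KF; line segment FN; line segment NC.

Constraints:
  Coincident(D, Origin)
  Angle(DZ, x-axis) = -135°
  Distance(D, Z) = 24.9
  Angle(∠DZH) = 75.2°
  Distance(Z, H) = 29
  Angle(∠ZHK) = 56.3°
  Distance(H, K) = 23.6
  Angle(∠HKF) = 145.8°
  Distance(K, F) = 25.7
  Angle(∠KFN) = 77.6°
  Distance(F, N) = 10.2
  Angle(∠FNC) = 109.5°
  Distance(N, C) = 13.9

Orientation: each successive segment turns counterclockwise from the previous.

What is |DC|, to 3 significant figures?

12.2

D is at the origin; DZ runs at -135.0° with length 24.9, so Z = (-17.6, -17.6). ∠DZH = 75.2° gives ZH at -30.2° from the x-axis; with |ZH| = 29.0, H = (7.46, -32.2). ∠ZHK = 56.3° gives HK at 93.5° from the x-axis; with |HK| = 23.6, K = (6.02, -8.64). ∠HKF = 145.8° gives KF at 128° from the x-axis; with |KF| = 25.7, F = (-9.70, 11.7). ∠KFN = 77.6° gives FN at -130° from the x-axis; with |FN| = 10.2, N = (-16.2, 3.87). ∠FNC = 109.5° gives NC at -59.4° from the x-axis; with |NC| = 13.9, C = (-9.17, -8.09). Then |DC| = |C − D| = 12.2.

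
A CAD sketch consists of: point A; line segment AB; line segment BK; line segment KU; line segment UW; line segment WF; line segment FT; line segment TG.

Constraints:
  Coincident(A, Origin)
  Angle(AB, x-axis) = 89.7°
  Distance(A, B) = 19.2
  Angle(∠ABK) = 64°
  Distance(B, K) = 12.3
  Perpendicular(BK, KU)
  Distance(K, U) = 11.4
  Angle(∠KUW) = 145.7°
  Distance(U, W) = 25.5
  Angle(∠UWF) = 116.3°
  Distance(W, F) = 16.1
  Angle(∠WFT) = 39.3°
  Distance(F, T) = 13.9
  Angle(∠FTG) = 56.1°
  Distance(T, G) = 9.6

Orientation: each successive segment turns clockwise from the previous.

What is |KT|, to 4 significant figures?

29.48

A is at the origin; AB runs at 89.7° with length 19.2, so B = (0.1005, 19.20). ∠ABK = 64.0° gives BK at -26.30° from the x-axis; with |BK| = 12.3, K = (11.13, 13.75). BK is perpendicular to KU, so KU runs at -116.3°; with |KU| = 11.4, U = (6.076, 3.530). ∠KUW = 145.7° gives UW at -150.6° from the x-axis; with |UW| = 25.5, W = (-16.14, -8.988). ∠UWF = 116.3° gives WF at 145.7° from the x-axis; with |WF| = 16.1, F = (-29.44, 0.08474). ∠WFT = 39.3° gives FT at 5.000° from the x-axis; with |FT| = 13.9, T = (-15.59, 1.296). Then |KT| = |T − K| = 29.48.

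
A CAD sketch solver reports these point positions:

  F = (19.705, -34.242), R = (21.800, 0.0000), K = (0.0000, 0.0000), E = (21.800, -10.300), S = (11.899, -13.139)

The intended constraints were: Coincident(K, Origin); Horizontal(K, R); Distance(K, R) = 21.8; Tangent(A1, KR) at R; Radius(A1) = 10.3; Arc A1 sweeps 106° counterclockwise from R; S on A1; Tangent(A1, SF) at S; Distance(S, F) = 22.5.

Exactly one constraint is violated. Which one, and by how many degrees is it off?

Tangent(A1, SF) at S — off by 4.30°.

K = (0.00, 0.00) ✓; K.y = 0.00, R.y = 0.00 ✓; |KR| = 21.80 ✓; ∠(ER, RK) = 90.00° ✓; |ER| = 10.30 ✓; bearing(E→S) − bearing(E→R) = 106.0° ✓; |ES| = 10.30 ✓; ∠(ES, SF) = 85.70° ✗; |SF| = 22.50 ✓.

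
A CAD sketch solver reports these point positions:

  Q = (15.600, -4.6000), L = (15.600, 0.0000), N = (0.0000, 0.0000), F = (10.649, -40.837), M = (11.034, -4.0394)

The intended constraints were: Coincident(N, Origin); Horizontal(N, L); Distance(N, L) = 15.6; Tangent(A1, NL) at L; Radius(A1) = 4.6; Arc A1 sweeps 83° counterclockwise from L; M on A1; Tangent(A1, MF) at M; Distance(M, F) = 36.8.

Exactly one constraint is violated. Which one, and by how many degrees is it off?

Tangent(A1, MF) at M — off by 6.40°.

N = (0.00, 0.00) ✓; N.y = 0.00, L.y = 0.00 ✓; |NL| = 15.60 ✓; ∠(QL, LN) = 90.00° ✓; |QL| = 4.600 ✓; bearing(Q→M) − bearing(Q→L) = 83.00° ✓; |QM| = 4.600 ✓; ∠(QM, MF) = 83.60° ✗; |MF| = 36.80 ✓.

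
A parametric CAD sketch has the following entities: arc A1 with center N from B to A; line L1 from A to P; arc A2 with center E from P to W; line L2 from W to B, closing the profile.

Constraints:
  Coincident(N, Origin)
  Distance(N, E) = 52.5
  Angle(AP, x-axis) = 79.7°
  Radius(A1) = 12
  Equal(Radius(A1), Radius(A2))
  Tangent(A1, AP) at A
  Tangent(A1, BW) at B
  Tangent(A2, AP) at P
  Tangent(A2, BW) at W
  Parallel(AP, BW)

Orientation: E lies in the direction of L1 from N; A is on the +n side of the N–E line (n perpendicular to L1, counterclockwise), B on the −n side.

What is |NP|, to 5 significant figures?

53.854

The slot axis is L1's direction at 79.7°, so u = (cos 79.7°, sin 79.7°) = (0.17880, 0.98389) and n = (−sin 79.7°, cos 79.7°) = (-0.98389, 0.17880). N is at the origin and E lies 52.5 along u from N, so E = 52.5·u = (9.3871, 51.654). Tangency of A1 to both parallel lines with radius 12.0 puts A and B at N ± 12.0·n: A = (-11.807, 2.1456), B = (11.807, -2.1456). Equal radii place P and W the same way about E: P = E + 12.0·n = (-2.4195, 53.800), W = E − 12.0·n = (21.194, 49.508). Then |NP| = |P − N| = 53.854.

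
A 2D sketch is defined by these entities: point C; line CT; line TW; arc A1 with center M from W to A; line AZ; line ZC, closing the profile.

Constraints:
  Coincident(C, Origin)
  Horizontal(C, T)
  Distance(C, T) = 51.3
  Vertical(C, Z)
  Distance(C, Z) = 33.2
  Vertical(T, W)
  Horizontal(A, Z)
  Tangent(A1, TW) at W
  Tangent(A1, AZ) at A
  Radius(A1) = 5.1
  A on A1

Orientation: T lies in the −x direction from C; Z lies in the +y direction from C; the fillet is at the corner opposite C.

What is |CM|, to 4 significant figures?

54.07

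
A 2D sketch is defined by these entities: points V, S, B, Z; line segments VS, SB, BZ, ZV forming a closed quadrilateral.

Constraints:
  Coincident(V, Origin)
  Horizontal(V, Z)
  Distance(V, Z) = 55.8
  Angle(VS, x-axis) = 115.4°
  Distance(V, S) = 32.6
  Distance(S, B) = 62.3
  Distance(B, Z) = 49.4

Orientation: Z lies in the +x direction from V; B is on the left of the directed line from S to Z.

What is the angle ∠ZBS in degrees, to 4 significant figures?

84.55°

Checks: |SB| = 62.30 ✓; |BZ| = 49.40 ✓.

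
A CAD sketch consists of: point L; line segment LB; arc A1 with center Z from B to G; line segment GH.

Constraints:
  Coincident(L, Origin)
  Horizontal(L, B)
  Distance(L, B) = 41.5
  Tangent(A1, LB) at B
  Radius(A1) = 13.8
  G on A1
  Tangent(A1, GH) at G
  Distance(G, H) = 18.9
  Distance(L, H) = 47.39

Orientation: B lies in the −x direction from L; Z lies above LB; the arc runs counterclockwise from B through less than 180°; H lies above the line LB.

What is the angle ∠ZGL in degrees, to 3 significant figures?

138°

L is at the origin; L and B share the same y with |LB| = 41.5 and B on the −x side, so B = (-41.5, 0.00). A1 meets LB tangentially, so ZB is at right angles to LB, so Z = B + (0, 13.8) = (-41.5, 13.8). Since ZG ⟂ GH (tangency), |ZH| = √(13.8² + 18.9²) = 23.4 regardless of where G sits on A1. So H lies on both circle(L, 47.39) and circle(Z, 23.4); the above-LB intersection is H = (-31.8, 35.1). G is the foot of the tangent from H: G = (-28.0, 16.6).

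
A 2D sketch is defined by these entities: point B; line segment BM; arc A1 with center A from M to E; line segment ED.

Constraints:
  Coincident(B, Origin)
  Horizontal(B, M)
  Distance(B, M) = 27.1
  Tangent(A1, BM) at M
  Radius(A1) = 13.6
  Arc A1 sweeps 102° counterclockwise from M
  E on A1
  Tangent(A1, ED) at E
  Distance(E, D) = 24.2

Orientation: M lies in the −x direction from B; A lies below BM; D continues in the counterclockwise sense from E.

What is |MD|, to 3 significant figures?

40.9

On A1, M sits at bearing 90° from A; a 102° counterclockwise sweep puts E at bearing 192°, so E = A + 13.6·(cos 192°, sin 192°) = (-40.4, -16.4). The tangent condition forces AE to be normal to ED, so ED runs along (−sin 192°, cos 192°); with |ED| = 24.2, D = (-35.4, -40.1). Then |MD| = |D − M| = 40.9.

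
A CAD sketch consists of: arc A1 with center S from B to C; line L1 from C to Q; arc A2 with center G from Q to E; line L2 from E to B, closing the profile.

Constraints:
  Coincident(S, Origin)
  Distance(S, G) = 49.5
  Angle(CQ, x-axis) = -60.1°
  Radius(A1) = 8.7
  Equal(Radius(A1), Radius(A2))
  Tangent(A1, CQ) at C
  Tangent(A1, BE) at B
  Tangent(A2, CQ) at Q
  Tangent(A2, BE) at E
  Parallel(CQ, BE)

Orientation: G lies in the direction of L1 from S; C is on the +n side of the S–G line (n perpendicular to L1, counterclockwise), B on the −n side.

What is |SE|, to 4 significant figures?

50.26

Tangency of A1 to both parallel lines with radius 8.7 puts C and B at S ± 8.7·n: C = (7.542, 4.337), B = (-7.542, -4.337). Equal radii place Q and E the same way about G: Q = G + 8.7·n = (32.22, -38.57), E = G − 8.7·n = (17.13, -47.25). Then |SE| = |E − S| = 50.26.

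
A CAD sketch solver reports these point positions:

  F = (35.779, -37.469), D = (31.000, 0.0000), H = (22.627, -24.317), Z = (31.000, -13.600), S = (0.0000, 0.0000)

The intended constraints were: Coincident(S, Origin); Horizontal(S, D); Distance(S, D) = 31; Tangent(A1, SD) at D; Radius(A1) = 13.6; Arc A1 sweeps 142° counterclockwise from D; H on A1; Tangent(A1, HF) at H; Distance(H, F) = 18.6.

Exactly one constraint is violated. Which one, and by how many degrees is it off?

Tangent(A1, HF) at H — off by 7.00°.

S = (0.00, 0.00) ✓; S.y = 0.00, D.y = 0.00 ✓; |SD| = 31.00 ✓; ∠(ZD, DS) = 90.00° ✓; |ZD| = 13.60 ✓; bearing(Z→H) − bearing(Z→D) = 142.0° ✓; |ZH| = 13.60 ✓; ∠(ZH, HF) = 97.00° ✗; |HF| = 18.60 ✓.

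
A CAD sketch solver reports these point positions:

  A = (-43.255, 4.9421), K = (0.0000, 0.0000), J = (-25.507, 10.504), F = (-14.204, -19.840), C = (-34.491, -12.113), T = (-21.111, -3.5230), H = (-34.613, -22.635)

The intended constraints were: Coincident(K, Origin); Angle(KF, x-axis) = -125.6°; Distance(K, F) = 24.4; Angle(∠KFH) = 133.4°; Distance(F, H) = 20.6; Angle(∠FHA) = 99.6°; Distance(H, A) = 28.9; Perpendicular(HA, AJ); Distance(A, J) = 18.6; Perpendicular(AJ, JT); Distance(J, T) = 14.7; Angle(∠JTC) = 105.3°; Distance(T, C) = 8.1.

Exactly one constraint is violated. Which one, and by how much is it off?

Distance(T, C) = 8.1 — off by 7.80.

K = (0.00, 0.00) ✓; KF at -125.6° ✓; |KF| = 24.40 ✓; ∠KFH = 133.4° ✓; |FH| = 20.60 ✓; ∠FHA = 99.60° ✓; |HA| = 28.90 ✓; ∠(HA, AJ) = 90.00° ✓; |AJ| = 18.60 ✓; ∠(AJ, JT) = 90.00° ✓; |JT| = 14.70 ✓; ∠JTC = 105.3° ✓; |TC| = 15.90 ✗.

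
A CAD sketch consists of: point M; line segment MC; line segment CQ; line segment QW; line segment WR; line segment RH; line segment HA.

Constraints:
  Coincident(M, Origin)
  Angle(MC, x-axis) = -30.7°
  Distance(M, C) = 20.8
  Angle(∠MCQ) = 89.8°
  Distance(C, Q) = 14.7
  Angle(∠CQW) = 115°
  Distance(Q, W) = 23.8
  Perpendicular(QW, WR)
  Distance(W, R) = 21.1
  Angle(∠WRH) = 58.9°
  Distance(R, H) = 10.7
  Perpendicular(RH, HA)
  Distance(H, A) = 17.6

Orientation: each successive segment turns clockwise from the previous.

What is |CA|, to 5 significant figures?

32.571

M is at the origin; MC runs at -30.7° with length 20.8, so C = (17.885, -10.619). ∠MCQ = 89.8° gives CQ at -120.90° from the x-axis; with |CQ| = 14.7, Q = (10.336, -23.233). ∠CQW = 115.0° gives QW at 174.10° from the x-axis; with |QW| = 23.8, W = (-13.338, -20.786). The perpendicularity gives WR at right angles to QW, so WR runs at 84.100°; with |WR| = 21.1, R = (-11.169, 0.20185). ∠WRH = 58.9° gives RH at -37.000° from the x-axis; with |RH| = 10.7, H = (-2.6237, -6.2376). RH is perpendicular to HA, so HA runs at -127.00°; with |HA| = 17.6, A = (-13.216, -20.294). Then |CA| = |A − C| = 32.571.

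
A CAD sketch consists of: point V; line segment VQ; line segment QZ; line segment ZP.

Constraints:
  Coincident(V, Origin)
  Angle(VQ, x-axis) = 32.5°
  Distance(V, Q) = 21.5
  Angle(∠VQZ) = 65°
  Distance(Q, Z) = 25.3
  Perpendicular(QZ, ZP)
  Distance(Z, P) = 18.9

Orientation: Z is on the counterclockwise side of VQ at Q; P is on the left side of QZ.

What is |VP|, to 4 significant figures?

16.22

∠VQZ = 65.0°, so QZ runs at 32.5° + (180° − 65.0°) = 147.5° from the x-axis; with |QZ| = 25.3, Z = Q + 25.3·(cos 147.5°, sin 147.5°) = (-3.205, 25.15). QZ is perpendicular to ZP; with |ZP| = 18.9 on the left of QZ, P = Z + 18.9·(-0.5373, -0.8434) = (-13.36, 9.206). Then |VP| = |P − V| = 16.22.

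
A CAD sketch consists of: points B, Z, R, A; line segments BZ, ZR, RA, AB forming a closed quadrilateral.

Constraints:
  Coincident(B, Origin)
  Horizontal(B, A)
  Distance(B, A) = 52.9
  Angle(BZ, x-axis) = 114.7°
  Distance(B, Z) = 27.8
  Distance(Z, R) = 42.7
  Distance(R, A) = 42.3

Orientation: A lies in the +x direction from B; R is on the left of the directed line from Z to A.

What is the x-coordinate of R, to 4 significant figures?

29.85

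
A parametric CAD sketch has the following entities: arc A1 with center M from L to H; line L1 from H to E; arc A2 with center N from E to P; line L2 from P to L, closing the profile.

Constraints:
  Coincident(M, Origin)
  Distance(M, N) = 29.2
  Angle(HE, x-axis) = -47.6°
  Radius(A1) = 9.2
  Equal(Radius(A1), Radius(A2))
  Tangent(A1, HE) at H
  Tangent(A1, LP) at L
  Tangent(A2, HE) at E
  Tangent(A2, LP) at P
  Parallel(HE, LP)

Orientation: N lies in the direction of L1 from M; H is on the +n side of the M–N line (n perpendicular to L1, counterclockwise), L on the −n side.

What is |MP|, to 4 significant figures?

30.62

Tangency of A1 to both parallel lines with radius 9.2 puts H and L at M ± 9.2·n: H = (6.794, 6.204), L = (-6.794, -6.204). Equal radii place E and P the same way about N: E = N + 9.2·n = (26.48, -15.36), P = N − 9.2·n = (12.90, -27.77). Then |MP| = |P − M| = 30.62.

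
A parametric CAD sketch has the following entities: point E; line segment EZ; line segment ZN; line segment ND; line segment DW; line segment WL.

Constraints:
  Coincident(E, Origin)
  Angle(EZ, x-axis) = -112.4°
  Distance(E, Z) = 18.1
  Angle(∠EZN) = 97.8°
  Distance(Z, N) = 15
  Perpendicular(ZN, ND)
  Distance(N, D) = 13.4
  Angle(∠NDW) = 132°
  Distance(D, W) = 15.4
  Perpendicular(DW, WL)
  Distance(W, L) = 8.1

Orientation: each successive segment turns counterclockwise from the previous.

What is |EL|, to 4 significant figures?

0.6417

E is at the origin; EZ runs at -112.4° with length 18.1, so Z = (-6.897, -16.73). ∠EZN = 97.8° gives ZN at -30.20° from the x-axis; with |ZN| = 15.0, N = (6.067, -24.28). The perpendicularity gives ND at right angles to ZN, so ND runs at 59.80°; with |ND| = 13.4, D = (12.81, -12.70). ∠NDW = 132.0° gives DW at 107.8° from the x-axis; with |DW| = 15.4, W = (8.100, 1.964). DW ⟂ WL, so WL runs at -162.2°; with |WL| = 8.1, L = (0.3873, -0.5116). Then |EL| = |L − E| = 0.6417.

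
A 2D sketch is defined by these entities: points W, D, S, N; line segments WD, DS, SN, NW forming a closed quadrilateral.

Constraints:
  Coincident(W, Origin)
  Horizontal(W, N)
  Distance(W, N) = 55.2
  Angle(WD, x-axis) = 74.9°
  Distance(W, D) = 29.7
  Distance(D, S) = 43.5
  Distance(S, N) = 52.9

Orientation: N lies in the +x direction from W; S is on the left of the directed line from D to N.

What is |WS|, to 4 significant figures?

68.35

Checks: |DS| = 43.50 ✓; |SN| = 52.90 ✓.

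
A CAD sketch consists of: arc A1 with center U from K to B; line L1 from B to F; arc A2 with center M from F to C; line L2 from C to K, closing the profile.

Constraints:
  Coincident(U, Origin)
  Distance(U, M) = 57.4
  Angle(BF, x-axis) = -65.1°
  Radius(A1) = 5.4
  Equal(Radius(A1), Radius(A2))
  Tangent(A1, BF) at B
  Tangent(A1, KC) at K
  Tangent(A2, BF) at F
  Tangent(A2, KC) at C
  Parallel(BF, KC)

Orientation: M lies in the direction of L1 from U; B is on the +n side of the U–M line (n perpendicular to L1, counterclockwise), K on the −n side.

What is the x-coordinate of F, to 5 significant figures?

29.065

The slot axis is L1's direction at -65.1°, so u = (cos -65.1°, sin -65.1°) = (0.42104, -0.90704) and n = (−sin -65.1°, cos -65.1°) = (0.90704, 0.42104). U is at the origin and M lies 57.4 along u from U, so M = 57.4·u = (24.167, -52.064). Tangency of A1 to both parallel lines with radius 5.4 puts B and K at U ± 5.4·n: B = (4.8980, 2.2736), K = (-4.8980, -2.2736). Equal radii place F and C the same way about M: F = M + 5.4·n = (29.065, -49.791), C = M − 5.4·n = (19.269, -54.338). So F.x = 29.065.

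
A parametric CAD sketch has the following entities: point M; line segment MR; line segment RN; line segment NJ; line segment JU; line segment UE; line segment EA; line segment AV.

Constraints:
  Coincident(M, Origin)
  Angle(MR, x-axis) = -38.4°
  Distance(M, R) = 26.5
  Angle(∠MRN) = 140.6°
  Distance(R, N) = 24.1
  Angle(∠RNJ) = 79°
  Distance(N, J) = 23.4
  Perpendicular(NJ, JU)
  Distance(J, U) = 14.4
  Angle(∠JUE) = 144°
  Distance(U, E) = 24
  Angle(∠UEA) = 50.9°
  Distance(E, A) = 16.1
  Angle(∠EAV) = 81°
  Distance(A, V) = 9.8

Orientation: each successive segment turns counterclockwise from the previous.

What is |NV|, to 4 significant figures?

22.80

M is at the origin; MR runs at -38.4° with length 26.5, so R = (20.77, -16.46). ∠MRN = 140.6° gives RN at 1.000° from the x-axis; with |RN| = 24.1, N = (44.86, -16.04). ∠RNJ = 79.0° gives NJ at 102.0° from the x-axis; with |NJ| = 23.4, J = (40.00, 6.849). NJ is perpendicular to JU, so JU runs at -168.0°; with |JU| = 14.4, U = (25.91, 3.855). ∠JUE = 144.0° gives UE at -132.0° from the x-axis; with |UE| = 24.0, E = (9.855, -13.98). ∠UEA = 50.9° gives EA at -2.900° from the x-axis; with |EA| = 16.1, A = (25.93, -14.80). ∠EAV = 81.0° gives AV at 96.10° from the x-axis; with |AV| = 9.8, V = (24.89, -5.051). Then |NV| = |V − N| = 22.80.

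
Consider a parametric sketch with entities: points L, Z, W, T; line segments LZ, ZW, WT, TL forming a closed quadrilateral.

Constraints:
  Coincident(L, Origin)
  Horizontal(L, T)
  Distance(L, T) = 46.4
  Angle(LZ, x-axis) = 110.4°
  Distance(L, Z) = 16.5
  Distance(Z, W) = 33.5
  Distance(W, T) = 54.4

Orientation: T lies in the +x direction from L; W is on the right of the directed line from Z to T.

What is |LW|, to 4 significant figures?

18.69

Checks: |ZW| = 33.50 ✓; |WT| = 54.40 ✓.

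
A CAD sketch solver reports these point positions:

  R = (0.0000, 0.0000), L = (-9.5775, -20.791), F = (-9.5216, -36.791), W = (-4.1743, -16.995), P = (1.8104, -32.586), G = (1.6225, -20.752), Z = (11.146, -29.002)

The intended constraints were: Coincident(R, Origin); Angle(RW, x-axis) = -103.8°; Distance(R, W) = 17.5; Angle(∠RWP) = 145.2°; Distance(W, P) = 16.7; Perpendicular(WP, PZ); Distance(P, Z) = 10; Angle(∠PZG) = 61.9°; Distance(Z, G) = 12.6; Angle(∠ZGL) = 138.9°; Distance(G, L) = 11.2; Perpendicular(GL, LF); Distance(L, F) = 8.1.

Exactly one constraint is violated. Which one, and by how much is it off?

Distance(L, F) = 8.1 — off by 7.90.

R = (0.00, 0.00) ✓; RW at -103.8° ✓; |RW| = 17.50 ✓; ∠RWP = 145.2° ✓; |WP| = 16.70 ✓; ∠(WP, PZ) = 90.00° ✓; |PZ| = 10.00 ✓; ∠PZG = 61.90° ✓; |ZG| = 12.60 ✓; ∠ZGL = 138.9° ✓; |GL| = 11.20 ✓; ∠(GL, LF) = 90.00° ✓; |LF| = 16.00 ✗.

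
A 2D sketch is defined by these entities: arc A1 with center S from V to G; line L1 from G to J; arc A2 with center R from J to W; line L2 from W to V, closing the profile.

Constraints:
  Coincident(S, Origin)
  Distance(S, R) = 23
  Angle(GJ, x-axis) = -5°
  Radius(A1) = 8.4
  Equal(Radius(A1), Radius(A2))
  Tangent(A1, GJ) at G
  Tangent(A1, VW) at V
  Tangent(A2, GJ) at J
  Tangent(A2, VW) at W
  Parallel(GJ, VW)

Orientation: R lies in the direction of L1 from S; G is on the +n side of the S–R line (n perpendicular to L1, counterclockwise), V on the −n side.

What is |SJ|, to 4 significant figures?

24.49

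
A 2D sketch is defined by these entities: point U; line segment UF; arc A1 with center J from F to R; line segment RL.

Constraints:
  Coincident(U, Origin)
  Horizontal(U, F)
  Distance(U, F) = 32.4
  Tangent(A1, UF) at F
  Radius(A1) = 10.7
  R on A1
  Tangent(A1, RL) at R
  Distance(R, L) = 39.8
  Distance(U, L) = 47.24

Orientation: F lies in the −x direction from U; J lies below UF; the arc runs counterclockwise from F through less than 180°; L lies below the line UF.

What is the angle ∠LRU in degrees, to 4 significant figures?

68.56°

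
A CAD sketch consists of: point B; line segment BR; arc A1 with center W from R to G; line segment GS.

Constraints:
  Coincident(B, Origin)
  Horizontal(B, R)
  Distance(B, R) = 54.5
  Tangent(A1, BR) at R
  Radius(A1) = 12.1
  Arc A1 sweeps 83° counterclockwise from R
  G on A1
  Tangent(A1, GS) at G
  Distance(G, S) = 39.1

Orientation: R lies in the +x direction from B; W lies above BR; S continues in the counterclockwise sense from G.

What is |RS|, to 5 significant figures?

52.203

B is at the origin; B and R share the same y with |BR| = 54.5 and R on the +x side, so R = (54.500, 0.0000). The tangent condition forces WR to be normal to BR, so W = R + (0, 12.1) = (54.500, 12.100). On A1, R sits at bearing -90° from W; an 83° counterclockwise sweep puts G at bearing -7°, so G = W + 12.1·(cos -7°, sin -7°) = (66.510, 10.625). A1 meets GS tangentially, so WG is at right angles to GS, so GS runs along (−sin -7°, cos -7°); with |GS| = 39.1, S = (71.275, 49.434). Then |RS| = |S − R| = 52.203.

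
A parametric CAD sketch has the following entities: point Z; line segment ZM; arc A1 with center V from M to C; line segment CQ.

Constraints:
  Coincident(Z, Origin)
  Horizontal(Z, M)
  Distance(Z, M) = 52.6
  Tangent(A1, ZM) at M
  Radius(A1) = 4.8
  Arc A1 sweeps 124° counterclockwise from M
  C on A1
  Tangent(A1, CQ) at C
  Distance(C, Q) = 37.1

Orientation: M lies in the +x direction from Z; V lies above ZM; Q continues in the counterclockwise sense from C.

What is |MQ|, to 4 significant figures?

41.76

On A1, M sits at bearing -90° from V; a 124° counterclockwise sweep puts C at bearing 34°, so C = V + 4.8·(cos 34°, sin 34°) = (56.58, 7.484). A1 meets CQ tangentially, so VC is at right angles to CQ, so CQ runs along (−sin 34°, cos 34°); with |CQ| = 37.1, Q = (35.83, 38.24). Then |MQ| = |Q − M| = 41.76.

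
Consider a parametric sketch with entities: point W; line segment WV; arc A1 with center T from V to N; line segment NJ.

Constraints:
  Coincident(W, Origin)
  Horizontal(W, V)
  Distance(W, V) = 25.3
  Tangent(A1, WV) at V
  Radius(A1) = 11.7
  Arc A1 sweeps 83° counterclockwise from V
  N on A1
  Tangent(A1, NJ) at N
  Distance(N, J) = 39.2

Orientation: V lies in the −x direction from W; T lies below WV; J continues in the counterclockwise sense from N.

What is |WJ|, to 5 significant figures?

64.474

On A1, V sits at bearing 90° from T; an 83° counterclockwise sweep puts N at bearing 173°, so N = T + 11.7·(cos 173°, sin 173°) = (-36.913, -10.274). Since A1 is tangent to NJ there, TN ⟂ NJ, so NJ runs along (−sin 173°, cos 173°); with |NJ| = 39.2, J = (-41.690, -49.182). Then |WJ| = |J − W| = 64.474.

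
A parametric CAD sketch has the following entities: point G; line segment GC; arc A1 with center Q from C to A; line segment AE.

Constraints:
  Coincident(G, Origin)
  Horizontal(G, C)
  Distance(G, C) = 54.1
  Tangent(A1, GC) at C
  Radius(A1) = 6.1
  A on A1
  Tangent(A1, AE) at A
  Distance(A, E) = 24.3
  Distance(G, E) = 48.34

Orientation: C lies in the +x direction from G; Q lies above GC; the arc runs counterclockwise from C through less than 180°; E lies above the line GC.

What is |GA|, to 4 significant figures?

59.15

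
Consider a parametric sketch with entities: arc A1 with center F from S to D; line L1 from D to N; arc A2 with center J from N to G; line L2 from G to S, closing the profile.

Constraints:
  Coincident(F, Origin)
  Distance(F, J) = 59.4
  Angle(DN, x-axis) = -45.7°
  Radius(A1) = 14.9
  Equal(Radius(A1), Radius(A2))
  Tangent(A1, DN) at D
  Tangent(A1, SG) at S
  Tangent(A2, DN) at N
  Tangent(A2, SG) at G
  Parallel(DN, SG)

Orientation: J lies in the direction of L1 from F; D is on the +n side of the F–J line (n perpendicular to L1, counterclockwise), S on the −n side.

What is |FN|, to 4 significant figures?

61.24

Tangency of A1 to both parallel lines with radius 14.9 puts D and S at F ± 14.9·n: D = (10.66, 10.41), S = (-10.66, -10.41). Equal radii place N and G the same way about J: N = J + 14.9·n = (52.15, -32.11), G = J − 14.9·n = (30.82, -52.92). Then |FN| = |N − F| = 61.24.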